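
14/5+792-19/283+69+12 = 1239162/1415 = 875.73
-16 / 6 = -8 / 3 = -2.67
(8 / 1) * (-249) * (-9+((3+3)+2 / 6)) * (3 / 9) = 5312 / 3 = 1770.67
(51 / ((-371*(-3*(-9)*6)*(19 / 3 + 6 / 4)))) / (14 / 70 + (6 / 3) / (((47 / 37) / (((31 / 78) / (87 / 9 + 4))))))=-45305 / 102794454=-0.00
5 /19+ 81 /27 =62 /19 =3.26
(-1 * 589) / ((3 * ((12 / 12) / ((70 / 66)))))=-208.23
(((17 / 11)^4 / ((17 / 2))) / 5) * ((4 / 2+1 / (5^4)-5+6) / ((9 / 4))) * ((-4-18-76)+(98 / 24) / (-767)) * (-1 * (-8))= -133022730628928 / 947501465625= -140.39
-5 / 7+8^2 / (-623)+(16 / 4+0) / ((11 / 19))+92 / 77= 49937 / 6853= 7.29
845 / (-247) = -65 / 19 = -3.42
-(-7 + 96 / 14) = 1 / 7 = 0.14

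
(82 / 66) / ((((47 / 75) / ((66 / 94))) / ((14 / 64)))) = 21525 / 70688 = 0.30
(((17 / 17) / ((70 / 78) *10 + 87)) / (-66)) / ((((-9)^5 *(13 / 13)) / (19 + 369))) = 2522 / 2431224477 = 0.00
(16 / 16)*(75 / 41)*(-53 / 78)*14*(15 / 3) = -46375 / 533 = -87.01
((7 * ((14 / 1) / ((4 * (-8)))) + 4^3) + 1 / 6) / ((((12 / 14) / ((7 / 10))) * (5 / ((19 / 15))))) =2730623 / 216000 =12.64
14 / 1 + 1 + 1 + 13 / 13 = 17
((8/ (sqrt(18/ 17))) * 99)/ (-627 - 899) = -66 * sqrt(34)/ 763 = -0.50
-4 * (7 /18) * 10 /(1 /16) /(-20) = 112 /9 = 12.44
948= 948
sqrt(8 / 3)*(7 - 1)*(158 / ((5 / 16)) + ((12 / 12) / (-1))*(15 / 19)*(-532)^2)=-4458688*sqrt(6) / 5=-2184302.10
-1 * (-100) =100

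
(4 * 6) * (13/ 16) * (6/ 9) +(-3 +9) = 19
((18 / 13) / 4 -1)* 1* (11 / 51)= -11 / 78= -0.14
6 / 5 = 1.20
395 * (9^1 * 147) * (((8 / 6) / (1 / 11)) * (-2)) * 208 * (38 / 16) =-7572605040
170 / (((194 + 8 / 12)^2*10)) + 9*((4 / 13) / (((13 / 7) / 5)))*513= 220451803137 / 57638464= 3824.73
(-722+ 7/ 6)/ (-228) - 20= -23035/ 1368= -16.84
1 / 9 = 0.11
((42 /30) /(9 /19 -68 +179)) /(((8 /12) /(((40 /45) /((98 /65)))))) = 0.01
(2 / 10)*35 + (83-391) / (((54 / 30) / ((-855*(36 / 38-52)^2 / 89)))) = 7244941837 / 1691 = 4284412.68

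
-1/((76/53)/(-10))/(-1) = -6.97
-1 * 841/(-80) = 841/80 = 10.51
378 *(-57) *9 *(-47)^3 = 20132733222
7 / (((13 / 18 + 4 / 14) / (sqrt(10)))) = 882 * sqrt(10) / 127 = 21.96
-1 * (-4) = 4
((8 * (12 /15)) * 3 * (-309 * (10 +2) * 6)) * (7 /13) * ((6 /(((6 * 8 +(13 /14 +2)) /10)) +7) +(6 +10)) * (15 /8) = -96650384544 /9269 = -10427272.04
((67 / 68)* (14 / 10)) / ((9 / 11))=5159 / 3060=1.69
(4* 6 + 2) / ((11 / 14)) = 364 / 11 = 33.09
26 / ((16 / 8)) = 13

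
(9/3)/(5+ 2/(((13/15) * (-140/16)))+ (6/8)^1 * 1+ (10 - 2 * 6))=364/423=0.86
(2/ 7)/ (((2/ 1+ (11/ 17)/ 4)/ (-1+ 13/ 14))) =-68/ 7203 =-0.01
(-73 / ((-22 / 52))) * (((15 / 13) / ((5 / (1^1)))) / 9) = 146 / 33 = 4.42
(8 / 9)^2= 64 / 81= 0.79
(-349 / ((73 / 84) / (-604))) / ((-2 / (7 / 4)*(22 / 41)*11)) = -317616873 / 8833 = -35957.98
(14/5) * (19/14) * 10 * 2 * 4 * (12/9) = 1216/3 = 405.33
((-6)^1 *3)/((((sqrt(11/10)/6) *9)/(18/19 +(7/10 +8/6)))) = -3398 *sqrt(110)/1045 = -34.10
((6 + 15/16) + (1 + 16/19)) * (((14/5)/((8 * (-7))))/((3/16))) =-2669/1140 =-2.34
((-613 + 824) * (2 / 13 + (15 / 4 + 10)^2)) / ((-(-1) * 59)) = 8304327 / 12272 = 676.69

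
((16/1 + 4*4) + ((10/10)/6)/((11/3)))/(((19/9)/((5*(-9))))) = -285525/418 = -683.07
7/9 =0.78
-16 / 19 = -0.84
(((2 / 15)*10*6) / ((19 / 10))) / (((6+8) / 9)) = 360 / 133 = 2.71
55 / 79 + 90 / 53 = 10025 / 4187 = 2.39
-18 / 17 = -1.06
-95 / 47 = -2.02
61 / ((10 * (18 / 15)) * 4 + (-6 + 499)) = 61 / 541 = 0.11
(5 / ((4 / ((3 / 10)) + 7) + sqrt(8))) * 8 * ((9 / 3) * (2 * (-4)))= -175680 / 3649 + 17280 * sqrt(2) / 3649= -41.45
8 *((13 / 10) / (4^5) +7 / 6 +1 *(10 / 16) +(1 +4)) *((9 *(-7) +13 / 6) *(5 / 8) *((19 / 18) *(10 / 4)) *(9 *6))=-7235944325 / 24576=-294431.33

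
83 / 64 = 1.30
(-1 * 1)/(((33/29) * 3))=-29/99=-0.29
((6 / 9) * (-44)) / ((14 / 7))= -44 / 3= -14.67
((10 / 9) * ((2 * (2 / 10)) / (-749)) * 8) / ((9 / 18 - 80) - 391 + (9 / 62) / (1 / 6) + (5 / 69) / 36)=273792 / 27086206091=0.00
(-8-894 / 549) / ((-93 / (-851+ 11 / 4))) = -87.82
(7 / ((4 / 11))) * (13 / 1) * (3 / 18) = 1001 / 24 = 41.71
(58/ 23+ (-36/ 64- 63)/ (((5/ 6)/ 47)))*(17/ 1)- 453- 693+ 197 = -56901867/ 920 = -61849.86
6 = 6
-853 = -853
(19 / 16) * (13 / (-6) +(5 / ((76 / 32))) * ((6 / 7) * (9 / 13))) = -9517 / 8736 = -1.09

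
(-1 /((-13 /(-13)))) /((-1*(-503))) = -0.00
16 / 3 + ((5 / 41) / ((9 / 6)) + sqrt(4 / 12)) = sqrt(3) / 3 + 222 / 41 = 5.99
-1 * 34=-34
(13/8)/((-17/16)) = -26/17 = -1.53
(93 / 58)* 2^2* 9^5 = 10983114 / 29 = 378728.07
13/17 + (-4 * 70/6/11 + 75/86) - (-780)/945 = -1803667/1013166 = -1.78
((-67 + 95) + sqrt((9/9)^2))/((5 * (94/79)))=2291/470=4.87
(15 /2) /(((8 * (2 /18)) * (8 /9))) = 1215 /128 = 9.49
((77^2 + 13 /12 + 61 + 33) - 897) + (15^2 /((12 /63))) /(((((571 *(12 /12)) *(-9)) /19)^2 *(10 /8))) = 6686574355 /1304164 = 5127.10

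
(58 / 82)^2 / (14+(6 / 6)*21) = 841 / 58835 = 0.01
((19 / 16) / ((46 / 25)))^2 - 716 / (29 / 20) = -7750543595 / 15709184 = -493.38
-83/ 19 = -4.37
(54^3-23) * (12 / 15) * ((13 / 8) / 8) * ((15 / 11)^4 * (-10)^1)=-103615858125 / 117128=-884637.82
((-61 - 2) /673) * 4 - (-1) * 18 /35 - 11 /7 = -33721 /23555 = -1.43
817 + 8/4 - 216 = 603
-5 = -5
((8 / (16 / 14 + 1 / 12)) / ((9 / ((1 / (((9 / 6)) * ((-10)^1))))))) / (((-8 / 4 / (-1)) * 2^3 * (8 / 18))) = -7 / 1030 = -0.01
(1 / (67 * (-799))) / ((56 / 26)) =-13 / 1498924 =-0.00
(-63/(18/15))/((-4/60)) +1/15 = 23627/30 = 787.57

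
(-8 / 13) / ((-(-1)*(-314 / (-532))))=-2128 / 2041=-1.04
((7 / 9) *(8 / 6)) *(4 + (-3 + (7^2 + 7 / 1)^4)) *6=550731832 / 9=61192425.78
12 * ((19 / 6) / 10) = 3.80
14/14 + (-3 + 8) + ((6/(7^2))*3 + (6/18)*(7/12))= 11575/1764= 6.56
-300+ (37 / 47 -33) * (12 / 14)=-107784 / 329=-327.61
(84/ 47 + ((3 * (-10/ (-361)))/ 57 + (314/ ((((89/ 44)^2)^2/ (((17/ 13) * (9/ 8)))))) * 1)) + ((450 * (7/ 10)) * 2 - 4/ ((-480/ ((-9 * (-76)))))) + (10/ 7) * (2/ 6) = 36750969750494857073/ 55218084170047890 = 665.56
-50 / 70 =-5 / 7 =-0.71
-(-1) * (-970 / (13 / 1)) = -970 / 13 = -74.62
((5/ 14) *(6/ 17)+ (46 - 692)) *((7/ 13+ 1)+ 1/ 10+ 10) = -7516.98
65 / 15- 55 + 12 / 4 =-143 / 3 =-47.67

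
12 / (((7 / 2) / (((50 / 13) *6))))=7200 / 91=79.12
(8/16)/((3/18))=3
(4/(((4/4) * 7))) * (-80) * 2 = -640/7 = -91.43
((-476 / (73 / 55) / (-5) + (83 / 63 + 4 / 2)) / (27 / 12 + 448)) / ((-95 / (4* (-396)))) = 48593600 / 17485909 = 2.78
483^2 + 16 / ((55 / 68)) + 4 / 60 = 7699192 / 33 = 233308.85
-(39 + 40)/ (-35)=79/ 35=2.26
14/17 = 0.82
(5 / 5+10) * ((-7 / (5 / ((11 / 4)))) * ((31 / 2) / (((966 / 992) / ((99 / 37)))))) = -7674546 / 4255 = -1803.65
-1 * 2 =-2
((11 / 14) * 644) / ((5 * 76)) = 253 / 190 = 1.33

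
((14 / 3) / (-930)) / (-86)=0.00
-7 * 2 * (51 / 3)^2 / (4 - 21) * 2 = 476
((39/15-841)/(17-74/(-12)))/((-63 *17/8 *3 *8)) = 8384/744345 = 0.01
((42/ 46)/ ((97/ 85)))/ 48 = 595/ 35696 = 0.02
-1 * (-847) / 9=847 / 9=94.11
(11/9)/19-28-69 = -16576/171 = -96.94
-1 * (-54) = 54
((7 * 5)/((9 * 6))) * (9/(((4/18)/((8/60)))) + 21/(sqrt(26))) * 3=245 * sqrt(26)/156 + 21/2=18.51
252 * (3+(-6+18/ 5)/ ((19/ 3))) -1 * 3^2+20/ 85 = 1052561/ 1615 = 651.74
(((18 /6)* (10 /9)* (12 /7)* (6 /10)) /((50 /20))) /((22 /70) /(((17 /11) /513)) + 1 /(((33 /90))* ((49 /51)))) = 20944 /1636557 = 0.01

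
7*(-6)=-42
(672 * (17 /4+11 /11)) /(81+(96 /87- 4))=34104 /755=45.17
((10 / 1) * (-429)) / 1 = -4290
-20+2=-18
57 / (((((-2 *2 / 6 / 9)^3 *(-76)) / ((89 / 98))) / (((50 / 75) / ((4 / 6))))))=5255361 / 3136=1675.82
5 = 5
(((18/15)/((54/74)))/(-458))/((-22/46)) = 851/113355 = 0.01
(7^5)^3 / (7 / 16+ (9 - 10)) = -8440109351009.78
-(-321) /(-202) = -1.59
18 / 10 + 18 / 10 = 18 / 5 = 3.60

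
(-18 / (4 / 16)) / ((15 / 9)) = -216 / 5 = -43.20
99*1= 99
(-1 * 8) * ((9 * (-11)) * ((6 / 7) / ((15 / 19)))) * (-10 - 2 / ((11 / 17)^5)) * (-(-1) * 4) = -48703251456 / 512435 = -95042.79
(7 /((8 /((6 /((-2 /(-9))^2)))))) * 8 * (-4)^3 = -54432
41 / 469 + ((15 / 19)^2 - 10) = -1572764 / 169309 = -9.29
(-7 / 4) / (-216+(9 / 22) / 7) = 539 / 66510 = 0.01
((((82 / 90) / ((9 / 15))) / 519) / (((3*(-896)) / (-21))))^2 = 1681 / 3217230544896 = 0.00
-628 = -628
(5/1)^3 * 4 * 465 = 232500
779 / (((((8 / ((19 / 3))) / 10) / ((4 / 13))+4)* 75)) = 14801 / 6285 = 2.35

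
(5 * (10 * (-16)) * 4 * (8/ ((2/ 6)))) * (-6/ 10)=46080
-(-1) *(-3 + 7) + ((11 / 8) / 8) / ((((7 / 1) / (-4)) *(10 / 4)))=1109 / 280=3.96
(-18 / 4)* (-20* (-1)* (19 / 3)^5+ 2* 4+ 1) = -49524167 / 54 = -917114.20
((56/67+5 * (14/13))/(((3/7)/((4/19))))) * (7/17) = 353976/281333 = 1.26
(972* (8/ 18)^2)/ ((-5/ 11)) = -2112/ 5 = -422.40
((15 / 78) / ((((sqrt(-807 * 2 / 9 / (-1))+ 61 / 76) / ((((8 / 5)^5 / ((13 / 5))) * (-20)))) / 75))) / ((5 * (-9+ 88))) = 2734424064 / 206695175375 - 1135607808 * sqrt(1614) / 206695175375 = -0.21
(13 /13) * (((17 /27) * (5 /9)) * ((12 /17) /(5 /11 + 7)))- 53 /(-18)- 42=-259187 /6642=-39.02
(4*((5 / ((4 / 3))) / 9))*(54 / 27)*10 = 100 / 3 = 33.33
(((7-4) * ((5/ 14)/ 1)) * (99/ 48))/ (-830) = -99/ 37184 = -0.00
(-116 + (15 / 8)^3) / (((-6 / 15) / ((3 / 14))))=840255 / 14336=58.61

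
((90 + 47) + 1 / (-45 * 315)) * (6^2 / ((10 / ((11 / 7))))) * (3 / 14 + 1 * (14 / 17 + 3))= 20528607154 / 6559875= 3129.42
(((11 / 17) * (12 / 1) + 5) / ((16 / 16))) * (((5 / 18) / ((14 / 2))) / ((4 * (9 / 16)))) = 310 / 1377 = 0.23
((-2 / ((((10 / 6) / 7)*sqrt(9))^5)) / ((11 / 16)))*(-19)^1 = 10218656 / 34375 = 297.27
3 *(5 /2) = 15 /2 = 7.50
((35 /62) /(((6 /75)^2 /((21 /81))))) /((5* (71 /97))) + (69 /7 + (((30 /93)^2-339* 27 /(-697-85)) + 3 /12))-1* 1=1095742430053 /40337621352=27.16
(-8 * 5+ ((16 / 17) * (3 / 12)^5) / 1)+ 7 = -35903 / 1088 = -33.00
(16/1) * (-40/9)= -71.11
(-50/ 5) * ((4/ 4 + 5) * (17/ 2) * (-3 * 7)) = 10710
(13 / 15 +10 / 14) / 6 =83 / 315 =0.26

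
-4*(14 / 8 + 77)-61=-376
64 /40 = 8 /5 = 1.60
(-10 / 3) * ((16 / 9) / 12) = -40 / 81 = -0.49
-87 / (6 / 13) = -188.50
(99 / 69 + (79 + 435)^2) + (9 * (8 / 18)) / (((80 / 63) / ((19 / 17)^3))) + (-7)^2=597201596371 / 2259980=264250.83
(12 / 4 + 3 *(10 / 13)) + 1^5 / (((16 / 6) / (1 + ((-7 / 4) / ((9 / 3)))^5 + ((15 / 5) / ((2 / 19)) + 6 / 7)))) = 1006364579 / 60383232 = 16.67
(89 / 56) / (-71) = -89 / 3976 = -0.02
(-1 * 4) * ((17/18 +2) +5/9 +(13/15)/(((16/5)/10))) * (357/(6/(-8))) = 35462/3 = 11820.67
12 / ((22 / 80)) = 480 / 11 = 43.64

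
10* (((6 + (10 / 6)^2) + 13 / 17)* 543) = 2642600 / 51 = 51815.69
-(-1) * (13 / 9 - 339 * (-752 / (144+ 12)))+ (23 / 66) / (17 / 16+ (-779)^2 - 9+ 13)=20438721035231 / 12496174119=1635.60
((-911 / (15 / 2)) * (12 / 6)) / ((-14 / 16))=29152 / 105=277.64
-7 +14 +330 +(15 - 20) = 332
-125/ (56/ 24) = -375/ 7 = -53.57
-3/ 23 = -0.13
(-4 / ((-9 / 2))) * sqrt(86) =8 * sqrt(86) / 9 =8.24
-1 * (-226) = 226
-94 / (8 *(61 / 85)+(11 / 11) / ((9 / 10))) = -35955 / 2621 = -13.72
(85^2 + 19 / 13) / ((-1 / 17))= -1597048 / 13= -122849.85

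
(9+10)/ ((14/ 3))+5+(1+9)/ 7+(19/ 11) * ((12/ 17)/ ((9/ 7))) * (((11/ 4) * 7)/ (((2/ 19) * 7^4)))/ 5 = 131378/ 12495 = 10.51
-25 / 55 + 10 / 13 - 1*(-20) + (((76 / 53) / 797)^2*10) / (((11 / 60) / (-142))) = 5177000047705 / 255155197583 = 20.29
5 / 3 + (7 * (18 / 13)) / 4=319 / 78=4.09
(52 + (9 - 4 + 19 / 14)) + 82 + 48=2637 / 14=188.36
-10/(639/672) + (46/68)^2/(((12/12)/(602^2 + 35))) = 40835949763/246228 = 165846.08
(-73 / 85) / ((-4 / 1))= 0.21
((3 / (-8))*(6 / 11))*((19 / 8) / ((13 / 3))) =-513 / 4576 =-0.11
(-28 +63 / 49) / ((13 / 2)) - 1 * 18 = -2012 / 91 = -22.11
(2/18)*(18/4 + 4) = 17/18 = 0.94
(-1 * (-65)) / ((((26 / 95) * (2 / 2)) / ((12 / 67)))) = 2850 / 67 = 42.54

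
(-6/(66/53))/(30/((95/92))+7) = -1007/7535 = -0.13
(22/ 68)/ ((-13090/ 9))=-0.00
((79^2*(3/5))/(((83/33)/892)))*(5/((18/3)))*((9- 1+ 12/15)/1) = 4041621672/415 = 9738847.40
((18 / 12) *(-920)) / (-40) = 69 / 2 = 34.50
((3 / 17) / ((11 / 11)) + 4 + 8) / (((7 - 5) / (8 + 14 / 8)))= 8073 / 136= 59.36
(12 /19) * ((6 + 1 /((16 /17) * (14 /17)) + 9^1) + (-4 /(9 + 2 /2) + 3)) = 63471 /5320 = 11.93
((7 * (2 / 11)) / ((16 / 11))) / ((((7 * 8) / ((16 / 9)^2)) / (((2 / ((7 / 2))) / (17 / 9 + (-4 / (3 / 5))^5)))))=-0.00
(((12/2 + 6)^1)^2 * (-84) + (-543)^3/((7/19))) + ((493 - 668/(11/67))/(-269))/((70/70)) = -9001401425664/20713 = -434577387.42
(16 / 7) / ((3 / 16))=256 / 21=12.19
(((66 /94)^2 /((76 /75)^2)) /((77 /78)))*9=195463125 /44657144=4.38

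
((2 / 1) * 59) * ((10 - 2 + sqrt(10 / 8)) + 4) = 59 * sqrt(5) + 1416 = 1547.93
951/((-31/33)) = -31383/31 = -1012.35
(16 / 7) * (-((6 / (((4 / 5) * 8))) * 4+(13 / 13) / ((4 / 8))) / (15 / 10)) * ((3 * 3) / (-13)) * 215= 118680 / 91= 1304.18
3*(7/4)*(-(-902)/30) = 3157/20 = 157.85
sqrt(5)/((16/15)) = 2.10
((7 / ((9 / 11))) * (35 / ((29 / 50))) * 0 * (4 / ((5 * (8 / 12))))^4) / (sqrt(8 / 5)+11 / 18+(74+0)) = 0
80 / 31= 2.58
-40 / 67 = -0.60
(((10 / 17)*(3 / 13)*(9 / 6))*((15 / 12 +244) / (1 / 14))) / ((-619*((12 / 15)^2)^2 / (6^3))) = -5214628125 / 8755136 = -595.61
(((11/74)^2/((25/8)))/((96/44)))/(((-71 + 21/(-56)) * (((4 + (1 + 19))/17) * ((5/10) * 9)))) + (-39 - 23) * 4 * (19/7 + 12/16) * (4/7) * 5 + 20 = -2434.69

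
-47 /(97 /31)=-1457 /97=-15.02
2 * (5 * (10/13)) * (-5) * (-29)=14500/13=1115.38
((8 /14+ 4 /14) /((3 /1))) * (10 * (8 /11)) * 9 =1440 /77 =18.70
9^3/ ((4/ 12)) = 2187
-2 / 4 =-1 / 2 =-0.50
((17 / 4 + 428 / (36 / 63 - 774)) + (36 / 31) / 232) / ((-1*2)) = -1.85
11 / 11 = 1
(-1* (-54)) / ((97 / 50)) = 2700 / 97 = 27.84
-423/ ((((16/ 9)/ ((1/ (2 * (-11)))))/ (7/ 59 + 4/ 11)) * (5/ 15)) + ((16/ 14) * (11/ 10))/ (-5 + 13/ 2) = 395454589/ 23987040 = 16.49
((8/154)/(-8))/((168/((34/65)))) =-17/840840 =-0.00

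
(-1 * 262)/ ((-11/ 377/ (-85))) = -763253.64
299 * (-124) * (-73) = 2706548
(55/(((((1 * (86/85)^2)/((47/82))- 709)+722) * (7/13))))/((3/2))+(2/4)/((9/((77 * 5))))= 5481668555/210879774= 25.99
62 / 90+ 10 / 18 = 56 / 45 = 1.24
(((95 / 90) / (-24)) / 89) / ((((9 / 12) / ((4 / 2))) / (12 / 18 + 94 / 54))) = -1235 / 389286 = -0.00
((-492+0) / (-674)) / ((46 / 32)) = 0.51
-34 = -34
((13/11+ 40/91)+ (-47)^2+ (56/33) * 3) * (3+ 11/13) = 110896400/13013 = 8521.97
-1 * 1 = -1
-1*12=-12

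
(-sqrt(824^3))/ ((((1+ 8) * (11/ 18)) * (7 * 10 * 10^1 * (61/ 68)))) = -56032 * sqrt(206)/ 117425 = -6.85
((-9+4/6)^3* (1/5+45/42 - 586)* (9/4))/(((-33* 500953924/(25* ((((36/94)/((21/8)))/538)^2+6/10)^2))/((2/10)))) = -142669948881744644872275625/1720990692700840845854306795744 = -0.00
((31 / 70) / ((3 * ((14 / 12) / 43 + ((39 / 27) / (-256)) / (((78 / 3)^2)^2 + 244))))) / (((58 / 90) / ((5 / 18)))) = 585095289600 / 249488380603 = 2.35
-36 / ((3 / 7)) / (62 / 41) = -1722 / 31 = -55.55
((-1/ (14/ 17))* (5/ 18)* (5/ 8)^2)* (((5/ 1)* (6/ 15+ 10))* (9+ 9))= -123.33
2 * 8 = 16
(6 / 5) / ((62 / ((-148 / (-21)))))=148 / 1085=0.14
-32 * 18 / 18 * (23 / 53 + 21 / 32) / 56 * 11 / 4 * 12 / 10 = -61017 / 29680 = -2.06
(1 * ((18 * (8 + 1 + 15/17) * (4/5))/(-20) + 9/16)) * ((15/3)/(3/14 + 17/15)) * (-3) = 2807217/38488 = 72.94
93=93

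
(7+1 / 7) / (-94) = -25 / 329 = -0.08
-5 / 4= -1.25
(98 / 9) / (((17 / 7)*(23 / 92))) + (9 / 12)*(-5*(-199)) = 764.18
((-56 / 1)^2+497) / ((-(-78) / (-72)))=-43596 / 13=-3353.54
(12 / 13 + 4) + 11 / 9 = 719 / 117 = 6.15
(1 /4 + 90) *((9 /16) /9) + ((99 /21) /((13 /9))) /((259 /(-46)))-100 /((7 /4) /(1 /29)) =135191989 /43744064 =3.09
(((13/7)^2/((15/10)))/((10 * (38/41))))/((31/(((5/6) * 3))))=6929/346332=0.02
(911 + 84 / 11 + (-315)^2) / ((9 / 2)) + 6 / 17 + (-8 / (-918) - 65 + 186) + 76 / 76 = 112978964 / 5049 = 22376.50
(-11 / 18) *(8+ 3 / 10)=-913 / 180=-5.07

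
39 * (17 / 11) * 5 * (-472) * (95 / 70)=-14864460 / 77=-193044.94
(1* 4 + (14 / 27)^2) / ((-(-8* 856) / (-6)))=-389 / 104004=-0.00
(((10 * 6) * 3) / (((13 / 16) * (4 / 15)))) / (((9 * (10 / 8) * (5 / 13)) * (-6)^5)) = -2 / 81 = -0.02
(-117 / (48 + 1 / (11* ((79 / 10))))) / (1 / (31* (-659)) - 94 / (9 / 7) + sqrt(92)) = 3437042275128033* sqrt(23) / 3704603595842743289 + 251286147913766823 / 7409207191685486578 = 0.04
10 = 10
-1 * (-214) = 214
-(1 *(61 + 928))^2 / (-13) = 978121 / 13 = 75240.08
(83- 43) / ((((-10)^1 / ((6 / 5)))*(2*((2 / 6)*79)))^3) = -729 / 1540746875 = -0.00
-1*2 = -2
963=963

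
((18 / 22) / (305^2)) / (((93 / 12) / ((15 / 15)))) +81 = 2569443561 / 31721525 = 81.00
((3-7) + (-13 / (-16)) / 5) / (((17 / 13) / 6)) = -11973 / 680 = -17.61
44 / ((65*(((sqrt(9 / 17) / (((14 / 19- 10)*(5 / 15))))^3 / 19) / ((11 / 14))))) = -22428606464*sqrt(17) / 119741895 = -772.29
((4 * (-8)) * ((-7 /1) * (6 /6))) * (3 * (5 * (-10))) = -33600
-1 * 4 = -4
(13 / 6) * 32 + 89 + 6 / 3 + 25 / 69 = 3696 / 23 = 160.70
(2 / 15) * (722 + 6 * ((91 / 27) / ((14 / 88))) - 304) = 9812 / 135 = 72.68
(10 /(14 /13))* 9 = 585 /7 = 83.57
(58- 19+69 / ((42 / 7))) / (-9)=-101 / 18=-5.61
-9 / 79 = -0.11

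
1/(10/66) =33/5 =6.60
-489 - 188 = -677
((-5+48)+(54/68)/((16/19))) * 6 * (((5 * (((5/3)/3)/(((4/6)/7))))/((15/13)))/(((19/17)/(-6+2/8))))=-250165825/7296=-34288.08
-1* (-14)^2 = -196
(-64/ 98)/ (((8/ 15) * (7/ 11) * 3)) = -220/ 343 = -0.64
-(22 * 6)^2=-17424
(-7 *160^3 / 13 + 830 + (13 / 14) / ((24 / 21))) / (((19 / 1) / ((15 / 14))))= -982669695 / 7904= -124325.62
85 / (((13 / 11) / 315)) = 294525 / 13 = 22655.77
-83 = -83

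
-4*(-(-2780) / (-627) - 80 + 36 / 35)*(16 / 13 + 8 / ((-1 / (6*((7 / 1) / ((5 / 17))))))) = -28582402048 / 75075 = -380717.98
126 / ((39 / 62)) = 200.31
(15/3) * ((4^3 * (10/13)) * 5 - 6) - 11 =15467/13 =1189.77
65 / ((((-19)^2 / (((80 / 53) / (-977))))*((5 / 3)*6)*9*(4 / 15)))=-650 / 56078823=-0.00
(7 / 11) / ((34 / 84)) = 294 / 187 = 1.57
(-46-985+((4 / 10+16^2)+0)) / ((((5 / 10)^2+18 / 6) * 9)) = -5164 / 195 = -26.48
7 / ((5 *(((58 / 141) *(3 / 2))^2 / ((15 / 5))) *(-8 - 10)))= -15463 / 25230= -0.61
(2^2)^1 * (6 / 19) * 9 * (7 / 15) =504 / 95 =5.31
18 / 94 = 9 / 47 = 0.19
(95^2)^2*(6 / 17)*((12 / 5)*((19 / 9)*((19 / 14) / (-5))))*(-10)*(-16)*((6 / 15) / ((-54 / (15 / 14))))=376367048000 / 7497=50202354.01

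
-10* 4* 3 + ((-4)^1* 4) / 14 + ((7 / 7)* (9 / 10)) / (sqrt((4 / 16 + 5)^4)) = -29672 / 245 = -121.11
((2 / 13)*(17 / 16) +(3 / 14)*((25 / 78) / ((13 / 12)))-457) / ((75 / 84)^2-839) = 5501874 / 10096229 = 0.54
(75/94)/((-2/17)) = -1275/188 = -6.78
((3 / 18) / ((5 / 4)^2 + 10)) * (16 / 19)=128 / 10545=0.01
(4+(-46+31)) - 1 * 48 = -59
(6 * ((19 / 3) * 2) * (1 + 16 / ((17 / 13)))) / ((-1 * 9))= -1900 / 17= -111.76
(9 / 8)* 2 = 9 / 4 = 2.25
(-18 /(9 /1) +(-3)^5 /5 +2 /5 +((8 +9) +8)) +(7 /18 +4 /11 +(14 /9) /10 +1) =-23059 /990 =-23.29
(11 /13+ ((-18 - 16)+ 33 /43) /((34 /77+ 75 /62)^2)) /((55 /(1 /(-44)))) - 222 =-339305846568787 /1528436982644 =-222.00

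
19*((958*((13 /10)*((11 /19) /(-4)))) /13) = -5269 /20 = -263.45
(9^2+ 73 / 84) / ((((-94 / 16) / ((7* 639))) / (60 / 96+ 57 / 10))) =-370594653 / 940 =-394249.63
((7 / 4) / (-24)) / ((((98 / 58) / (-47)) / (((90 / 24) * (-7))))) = -6815 / 128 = -53.24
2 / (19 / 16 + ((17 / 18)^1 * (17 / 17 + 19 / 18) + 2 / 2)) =2592 / 5351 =0.48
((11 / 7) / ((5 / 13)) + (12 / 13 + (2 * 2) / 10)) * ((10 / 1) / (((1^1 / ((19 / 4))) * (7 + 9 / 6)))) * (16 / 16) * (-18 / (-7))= 841662 / 10829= 77.72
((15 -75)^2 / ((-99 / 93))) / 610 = -3720 / 671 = -5.54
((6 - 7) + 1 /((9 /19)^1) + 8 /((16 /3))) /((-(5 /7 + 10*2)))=-329 /2610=-0.13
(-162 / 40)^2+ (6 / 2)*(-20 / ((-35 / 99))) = 521127 / 2800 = 186.12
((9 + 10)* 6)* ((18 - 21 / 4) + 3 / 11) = 32661 / 22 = 1484.59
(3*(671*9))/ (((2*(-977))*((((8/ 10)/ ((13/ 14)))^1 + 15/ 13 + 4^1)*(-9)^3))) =43615/ 20628378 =0.00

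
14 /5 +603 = 3029 /5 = 605.80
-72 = -72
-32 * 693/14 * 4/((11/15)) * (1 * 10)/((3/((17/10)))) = -48960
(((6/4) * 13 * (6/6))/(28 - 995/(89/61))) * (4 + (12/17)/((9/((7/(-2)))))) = -109915/989451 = -0.11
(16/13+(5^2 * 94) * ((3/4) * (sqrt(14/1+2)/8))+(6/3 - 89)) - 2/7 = 289451/364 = 795.20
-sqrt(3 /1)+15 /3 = 5 - sqrt(3) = 3.27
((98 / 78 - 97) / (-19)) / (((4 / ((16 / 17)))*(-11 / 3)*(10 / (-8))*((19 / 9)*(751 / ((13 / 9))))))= 59744 / 253488785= 0.00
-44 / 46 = -0.96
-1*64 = -64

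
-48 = -48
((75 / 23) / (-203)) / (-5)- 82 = -382843 / 4669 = -82.00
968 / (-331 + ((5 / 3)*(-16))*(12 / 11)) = -10648 / 3961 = -2.69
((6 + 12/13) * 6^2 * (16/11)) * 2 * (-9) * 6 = -5598720/143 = -39151.89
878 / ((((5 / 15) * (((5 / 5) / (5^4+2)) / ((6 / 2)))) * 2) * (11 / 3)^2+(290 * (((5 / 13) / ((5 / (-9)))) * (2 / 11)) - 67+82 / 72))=-2318731272 / 270324565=-8.58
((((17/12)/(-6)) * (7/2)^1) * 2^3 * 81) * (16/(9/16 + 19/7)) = -959616/367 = -2614.76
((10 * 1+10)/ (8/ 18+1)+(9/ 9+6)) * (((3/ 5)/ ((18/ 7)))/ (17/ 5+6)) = 1897/ 3666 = 0.52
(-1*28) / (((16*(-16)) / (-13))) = -91 / 64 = -1.42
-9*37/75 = -111/25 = -4.44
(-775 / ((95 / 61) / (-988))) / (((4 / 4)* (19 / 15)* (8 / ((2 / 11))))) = 8821.65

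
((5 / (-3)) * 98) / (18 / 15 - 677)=2450 / 10137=0.24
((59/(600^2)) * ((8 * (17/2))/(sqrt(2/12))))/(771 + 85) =1003 * sqrt(6)/77040000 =0.00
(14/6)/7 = 1/3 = 0.33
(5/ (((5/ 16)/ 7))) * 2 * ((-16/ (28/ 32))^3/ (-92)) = 16777216/ 1127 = 14886.62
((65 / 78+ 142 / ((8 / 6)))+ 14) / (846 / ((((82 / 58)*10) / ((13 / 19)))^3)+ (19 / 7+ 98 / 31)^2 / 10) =4051382321599522000 / 118473926644203903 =34.20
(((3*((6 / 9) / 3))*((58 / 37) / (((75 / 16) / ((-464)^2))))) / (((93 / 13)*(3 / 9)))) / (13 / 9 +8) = 5194661888 / 2437375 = 2131.25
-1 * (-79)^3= 493039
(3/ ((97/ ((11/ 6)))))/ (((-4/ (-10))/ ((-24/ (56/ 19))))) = -3135/ 2716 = -1.15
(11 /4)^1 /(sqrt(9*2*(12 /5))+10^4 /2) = 34375 /62499892-33*sqrt(30) /249999568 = 0.00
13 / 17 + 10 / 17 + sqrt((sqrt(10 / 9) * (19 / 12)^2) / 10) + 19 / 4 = 6.62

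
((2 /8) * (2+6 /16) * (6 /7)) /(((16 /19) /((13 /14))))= 14079 /25088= 0.56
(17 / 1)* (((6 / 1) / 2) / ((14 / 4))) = 102 / 7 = 14.57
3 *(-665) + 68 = -1927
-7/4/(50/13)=-91/200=-0.46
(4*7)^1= 28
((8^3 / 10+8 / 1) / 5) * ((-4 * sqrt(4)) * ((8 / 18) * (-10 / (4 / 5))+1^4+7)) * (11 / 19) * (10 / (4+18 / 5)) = -573056 / 3249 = -176.38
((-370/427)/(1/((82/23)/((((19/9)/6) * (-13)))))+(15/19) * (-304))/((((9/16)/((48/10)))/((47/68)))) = -1411.55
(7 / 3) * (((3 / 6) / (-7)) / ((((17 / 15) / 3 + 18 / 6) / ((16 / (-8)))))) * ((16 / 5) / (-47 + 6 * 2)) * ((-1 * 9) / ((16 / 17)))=459 / 5320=0.09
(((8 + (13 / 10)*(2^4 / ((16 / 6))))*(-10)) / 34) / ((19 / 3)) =-237 / 323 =-0.73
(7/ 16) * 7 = 49/ 16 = 3.06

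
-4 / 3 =-1.33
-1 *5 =-5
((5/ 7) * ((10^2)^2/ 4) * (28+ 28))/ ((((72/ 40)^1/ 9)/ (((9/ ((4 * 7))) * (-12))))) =-13500000/ 7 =-1928571.43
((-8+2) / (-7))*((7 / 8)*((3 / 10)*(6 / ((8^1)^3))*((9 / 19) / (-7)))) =-243 / 1361920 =-0.00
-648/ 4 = -162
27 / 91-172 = -15625 / 91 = -171.70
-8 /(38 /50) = -200 /19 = -10.53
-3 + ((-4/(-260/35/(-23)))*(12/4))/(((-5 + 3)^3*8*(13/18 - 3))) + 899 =15277829/17056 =895.75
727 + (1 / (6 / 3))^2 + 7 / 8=5825 / 8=728.12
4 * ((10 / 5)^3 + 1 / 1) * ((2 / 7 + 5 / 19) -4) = -124.24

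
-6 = -6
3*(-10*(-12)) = 360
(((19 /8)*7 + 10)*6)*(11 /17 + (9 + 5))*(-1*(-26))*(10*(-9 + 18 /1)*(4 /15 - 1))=-68258619 /17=-4015212.88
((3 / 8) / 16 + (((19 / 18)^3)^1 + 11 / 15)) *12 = 901799 / 38880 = 23.19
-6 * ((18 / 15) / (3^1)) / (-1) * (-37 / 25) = -444 / 125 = -3.55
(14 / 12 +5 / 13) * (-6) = -121 / 13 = -9.31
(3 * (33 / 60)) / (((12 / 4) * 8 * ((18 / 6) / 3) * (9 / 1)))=11 / 1440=0.01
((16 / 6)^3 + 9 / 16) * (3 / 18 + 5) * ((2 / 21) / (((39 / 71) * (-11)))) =-2652205 / 1667952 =-1.59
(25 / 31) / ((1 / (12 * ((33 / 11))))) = 900 / 31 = 29.03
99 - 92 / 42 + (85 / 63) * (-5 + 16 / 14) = 13466 / 147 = 91.61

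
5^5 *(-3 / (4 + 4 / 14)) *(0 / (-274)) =0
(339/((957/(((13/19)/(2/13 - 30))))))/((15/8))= -38194/8818755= -0.00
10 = 10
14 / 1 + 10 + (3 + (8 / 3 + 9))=116 / 3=38.67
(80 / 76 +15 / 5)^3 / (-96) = -456533 / 658464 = -0.69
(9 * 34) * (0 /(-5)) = 0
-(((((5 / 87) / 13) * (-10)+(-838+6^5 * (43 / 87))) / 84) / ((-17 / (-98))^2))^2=-1359187354449080464 / 961531252929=-1413565.45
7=7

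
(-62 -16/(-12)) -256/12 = -82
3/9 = 1/3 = 0.33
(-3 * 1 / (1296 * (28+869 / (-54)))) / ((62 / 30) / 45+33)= -675 / 114742064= -0.00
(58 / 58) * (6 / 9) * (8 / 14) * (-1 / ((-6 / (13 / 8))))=13 / 126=0.10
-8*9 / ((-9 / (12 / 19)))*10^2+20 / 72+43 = 187601 / 342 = 548.54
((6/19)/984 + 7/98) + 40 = 874045/21812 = 40.07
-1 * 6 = -6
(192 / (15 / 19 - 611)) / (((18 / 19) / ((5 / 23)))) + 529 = 211567417 / 399993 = 528.93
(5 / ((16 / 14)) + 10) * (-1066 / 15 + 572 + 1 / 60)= 230437 / 32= 7201.16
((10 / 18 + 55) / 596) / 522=125 / 700002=0.00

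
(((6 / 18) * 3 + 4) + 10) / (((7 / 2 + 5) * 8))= 15 / 68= 0.22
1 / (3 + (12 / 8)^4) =16 / 129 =0.12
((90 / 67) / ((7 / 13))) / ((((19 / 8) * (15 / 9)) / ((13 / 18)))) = 4056 / 8911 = 0.46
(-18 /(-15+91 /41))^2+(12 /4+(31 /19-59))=-52.38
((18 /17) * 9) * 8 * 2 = 2592 /17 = 152.47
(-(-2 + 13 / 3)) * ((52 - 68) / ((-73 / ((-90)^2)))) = -4142.47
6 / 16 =3 / 8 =0.38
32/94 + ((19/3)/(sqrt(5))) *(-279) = 16/47 - 1767 *sqrt(5)/5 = -789.89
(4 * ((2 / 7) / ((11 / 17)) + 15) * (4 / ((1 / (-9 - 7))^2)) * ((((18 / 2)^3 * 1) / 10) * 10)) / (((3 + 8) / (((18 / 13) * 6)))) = 383436177408 / 11011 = 34823011.30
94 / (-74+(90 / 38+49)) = -893 / 215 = -4.15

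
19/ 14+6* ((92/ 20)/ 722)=35261/ 25270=1.40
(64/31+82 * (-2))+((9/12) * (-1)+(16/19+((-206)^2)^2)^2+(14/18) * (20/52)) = 16984490058812156594844539/5237388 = 3242931411385247110.74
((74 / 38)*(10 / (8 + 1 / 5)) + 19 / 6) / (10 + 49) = 439 / 4674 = 0.09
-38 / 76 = -0.50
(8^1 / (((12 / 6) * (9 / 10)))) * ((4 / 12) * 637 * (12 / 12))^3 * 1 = 10338994120 / 243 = 42547300.91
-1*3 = -3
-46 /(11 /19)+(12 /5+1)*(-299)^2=303883.95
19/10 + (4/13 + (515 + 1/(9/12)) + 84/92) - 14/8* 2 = 2314054/4485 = 515.95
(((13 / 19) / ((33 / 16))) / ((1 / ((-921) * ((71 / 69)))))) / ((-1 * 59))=4533776 / 850839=5.33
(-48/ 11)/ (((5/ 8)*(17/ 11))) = -384/ 85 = -4.52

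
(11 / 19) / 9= 11 / 171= 0.06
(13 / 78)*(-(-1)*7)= 7 / 6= 1.17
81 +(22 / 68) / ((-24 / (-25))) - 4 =63107 / 816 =77.34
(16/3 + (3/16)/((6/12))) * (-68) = -2329/6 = -388.17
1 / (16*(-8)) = -1 / 128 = -0.01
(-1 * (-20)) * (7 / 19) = 140 / 19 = 7.37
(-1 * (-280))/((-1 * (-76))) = 70/19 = 3.68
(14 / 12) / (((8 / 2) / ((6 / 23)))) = 7 / 92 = 0.08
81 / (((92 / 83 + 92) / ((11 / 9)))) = 2739 / 2576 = 1.06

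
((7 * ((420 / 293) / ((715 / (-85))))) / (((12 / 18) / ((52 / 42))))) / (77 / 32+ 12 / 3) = -45696 / 132143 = -0.35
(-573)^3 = -188132517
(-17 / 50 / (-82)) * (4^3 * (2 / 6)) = 272 / 3075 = 0.09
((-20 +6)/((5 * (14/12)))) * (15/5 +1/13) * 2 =-192/13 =-14.77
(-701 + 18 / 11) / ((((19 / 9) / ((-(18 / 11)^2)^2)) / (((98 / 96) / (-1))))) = 7419644631 / 3059969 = 2424.75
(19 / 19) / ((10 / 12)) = 6 / 5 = 1.20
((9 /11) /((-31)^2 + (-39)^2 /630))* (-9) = -5670 /741829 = -0.01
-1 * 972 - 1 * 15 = -987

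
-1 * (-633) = 633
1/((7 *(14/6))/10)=30/49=0.61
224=224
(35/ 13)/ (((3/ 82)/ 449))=1288630/ 39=33041.79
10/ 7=1.43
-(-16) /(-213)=-16 /213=-0.08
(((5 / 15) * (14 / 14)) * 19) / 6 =1.06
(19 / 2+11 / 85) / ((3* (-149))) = -1637 / 75990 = -0.02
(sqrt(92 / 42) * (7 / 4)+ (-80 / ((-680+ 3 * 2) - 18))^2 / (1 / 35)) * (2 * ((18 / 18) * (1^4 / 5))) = 5600 / 29929+ sqrt(966) / 30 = 1.22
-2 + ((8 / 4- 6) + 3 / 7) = -39 / 7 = -5.57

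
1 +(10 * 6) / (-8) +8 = 3 / 2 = 1.50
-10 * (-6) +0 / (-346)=60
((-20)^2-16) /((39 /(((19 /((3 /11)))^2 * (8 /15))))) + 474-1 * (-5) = 45569989 /1755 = 25965.81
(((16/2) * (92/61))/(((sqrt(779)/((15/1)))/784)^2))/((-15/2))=-13571604480/47519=-285603.75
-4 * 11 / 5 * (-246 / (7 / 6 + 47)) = 64944 / 1445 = 44.94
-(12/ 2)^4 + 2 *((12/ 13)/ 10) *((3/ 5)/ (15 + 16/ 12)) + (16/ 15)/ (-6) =-185773708/ 143325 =-1296.17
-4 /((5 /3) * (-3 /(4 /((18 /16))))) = 128 /45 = 2.84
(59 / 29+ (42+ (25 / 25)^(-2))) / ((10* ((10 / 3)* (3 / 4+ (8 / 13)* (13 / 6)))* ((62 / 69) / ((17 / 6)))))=2297907 / 1123750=2.04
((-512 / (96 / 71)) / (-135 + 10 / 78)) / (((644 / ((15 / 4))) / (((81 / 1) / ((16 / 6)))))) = 672867 / 1354976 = 0.50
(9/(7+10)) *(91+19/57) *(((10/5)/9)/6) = 274/153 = 1.79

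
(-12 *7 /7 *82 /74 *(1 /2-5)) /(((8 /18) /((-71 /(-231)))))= 235791 /5698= 41.38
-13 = -13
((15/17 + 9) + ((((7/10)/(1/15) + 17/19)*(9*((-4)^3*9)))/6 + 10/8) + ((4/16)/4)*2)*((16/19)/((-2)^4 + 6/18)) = -152463162/300713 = -507.01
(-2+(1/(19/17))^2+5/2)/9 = 313/2166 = 0.14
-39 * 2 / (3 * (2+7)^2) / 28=-13 / 1134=-0.01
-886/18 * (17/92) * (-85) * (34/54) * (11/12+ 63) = 8346720265/268272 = 31112.90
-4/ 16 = -1/ 4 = -0.25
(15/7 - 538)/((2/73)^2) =-19989079/28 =-713895.68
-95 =-95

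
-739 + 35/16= -11789/16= -736.81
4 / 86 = 2 / 43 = 0.05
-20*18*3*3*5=-16200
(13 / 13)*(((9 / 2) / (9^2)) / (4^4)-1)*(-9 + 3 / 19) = 32249 / 3648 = 8.84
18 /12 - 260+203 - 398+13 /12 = -452.42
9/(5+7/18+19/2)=81/134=0.60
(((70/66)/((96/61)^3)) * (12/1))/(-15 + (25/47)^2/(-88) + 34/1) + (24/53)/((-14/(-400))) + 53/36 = 552352709423197/37878792182784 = 14.58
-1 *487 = -487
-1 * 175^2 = -30625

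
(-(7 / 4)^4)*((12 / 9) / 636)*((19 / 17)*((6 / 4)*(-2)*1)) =45619 / 691968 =0.07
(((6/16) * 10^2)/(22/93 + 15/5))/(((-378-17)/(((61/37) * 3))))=-255285/1759646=-0.15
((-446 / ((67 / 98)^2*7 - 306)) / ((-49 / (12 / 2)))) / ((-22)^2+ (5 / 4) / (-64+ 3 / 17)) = -65037504 / 174483517585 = -0.00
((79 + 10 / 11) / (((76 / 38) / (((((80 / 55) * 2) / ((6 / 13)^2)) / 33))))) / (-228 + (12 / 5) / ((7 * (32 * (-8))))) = -443672320 / 6117950817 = -0.07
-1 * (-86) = 86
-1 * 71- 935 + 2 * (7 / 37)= -37208 / 37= -1005.62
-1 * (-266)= 266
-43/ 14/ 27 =-43/ 378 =-0.11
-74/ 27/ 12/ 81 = -37/ 13122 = -0.00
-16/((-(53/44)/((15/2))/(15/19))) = 79200/1007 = 78.65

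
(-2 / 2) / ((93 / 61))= -61 / 93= -0.66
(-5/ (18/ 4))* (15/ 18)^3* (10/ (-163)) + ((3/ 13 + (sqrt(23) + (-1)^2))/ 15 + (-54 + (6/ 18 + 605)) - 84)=sqrt(23)/ 15 + 2407004401/ 5149170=467.77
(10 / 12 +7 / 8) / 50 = 41 / 1200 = 0.03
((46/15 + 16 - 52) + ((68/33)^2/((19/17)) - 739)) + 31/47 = -3731757076/4862385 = -767.47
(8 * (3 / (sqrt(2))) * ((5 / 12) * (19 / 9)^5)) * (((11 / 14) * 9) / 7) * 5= 680927225 * sqrt(2) / 642978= 1497.68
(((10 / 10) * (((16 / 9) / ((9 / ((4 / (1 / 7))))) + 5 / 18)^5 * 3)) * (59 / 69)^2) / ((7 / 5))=12841688905133600905 / 1239510013142688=10360.29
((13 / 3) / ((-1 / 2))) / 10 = -13 / 15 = -0.87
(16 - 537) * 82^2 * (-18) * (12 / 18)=42038448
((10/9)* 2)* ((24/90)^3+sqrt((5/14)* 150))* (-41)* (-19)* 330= 4387328/405+8569000* sqrt(105)/21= 4192076.77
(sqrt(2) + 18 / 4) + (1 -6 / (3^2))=sqrt(2) + 29 / 6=6.25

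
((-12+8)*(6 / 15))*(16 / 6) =-64 / 15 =-4.27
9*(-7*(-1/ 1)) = 63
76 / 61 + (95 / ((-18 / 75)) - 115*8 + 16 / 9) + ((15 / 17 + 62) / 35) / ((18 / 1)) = -142934411 / 108885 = -1312.71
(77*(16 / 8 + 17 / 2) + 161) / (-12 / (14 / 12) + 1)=-13573 / 130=-104.41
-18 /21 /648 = -0.00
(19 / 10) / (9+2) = 19 / 110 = 0.17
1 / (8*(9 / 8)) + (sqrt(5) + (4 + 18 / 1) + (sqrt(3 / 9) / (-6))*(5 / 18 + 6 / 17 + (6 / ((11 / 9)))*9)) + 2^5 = -150839*sqrt(3) / 60588 + sqrt(5) + 487 / 9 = 52.04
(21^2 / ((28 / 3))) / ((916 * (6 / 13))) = 819 / 7328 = 0.11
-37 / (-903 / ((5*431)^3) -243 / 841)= 311415011368375 / 2431914111048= 128.05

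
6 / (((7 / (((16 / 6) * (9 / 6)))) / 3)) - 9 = 1.29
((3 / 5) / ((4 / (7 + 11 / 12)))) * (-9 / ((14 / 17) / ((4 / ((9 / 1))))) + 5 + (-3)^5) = -8075 / 28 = -288.39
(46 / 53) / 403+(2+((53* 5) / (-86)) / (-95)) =71008403 / 34900606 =2.03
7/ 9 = 0.78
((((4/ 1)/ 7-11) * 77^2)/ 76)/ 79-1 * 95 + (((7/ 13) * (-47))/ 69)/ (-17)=-9638610223/ 91554996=-105.28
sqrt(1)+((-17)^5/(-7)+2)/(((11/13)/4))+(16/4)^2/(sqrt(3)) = 16 * sqrt(3)/3+73833369/77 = 958884.16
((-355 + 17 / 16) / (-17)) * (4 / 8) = 10.41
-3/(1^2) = -3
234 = 234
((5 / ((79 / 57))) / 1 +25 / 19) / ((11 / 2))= 14780 / 16511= 0.90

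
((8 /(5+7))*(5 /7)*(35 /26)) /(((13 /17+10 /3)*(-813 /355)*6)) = -150875 /13253526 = -0.01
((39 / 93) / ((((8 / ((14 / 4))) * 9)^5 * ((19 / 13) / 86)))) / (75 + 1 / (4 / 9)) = 122136469 / 1408627775766528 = 0.00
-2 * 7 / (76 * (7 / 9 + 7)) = -9 / 380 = -0.02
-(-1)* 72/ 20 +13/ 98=1829/ 490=3.73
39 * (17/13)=51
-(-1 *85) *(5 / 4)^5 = 259.40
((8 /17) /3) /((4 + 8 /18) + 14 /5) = 60 /2771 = 0.02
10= 10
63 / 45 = 7 / 5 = 1.40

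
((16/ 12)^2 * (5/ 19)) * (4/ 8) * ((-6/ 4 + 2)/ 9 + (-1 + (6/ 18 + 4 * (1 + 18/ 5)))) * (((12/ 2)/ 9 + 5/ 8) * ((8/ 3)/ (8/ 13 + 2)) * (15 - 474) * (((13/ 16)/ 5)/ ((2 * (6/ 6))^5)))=-8387639/ 656640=-12.77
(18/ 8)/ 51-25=-1697/ 68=-24.96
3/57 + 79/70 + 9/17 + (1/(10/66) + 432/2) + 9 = 5275153/22610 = 233.31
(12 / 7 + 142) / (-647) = -1006 / 4529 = -0.22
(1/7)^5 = 1/16807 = 0.00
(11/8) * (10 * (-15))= -825/4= -206.25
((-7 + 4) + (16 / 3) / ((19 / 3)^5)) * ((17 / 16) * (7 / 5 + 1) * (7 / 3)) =-883813119 / 49521980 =-17.85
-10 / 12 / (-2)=5 / 12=0.42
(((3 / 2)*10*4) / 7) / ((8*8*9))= 5 / 336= 0.01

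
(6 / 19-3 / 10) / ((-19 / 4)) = -6 / 1805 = -0.00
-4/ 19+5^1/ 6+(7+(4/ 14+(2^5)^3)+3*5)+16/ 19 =32791.75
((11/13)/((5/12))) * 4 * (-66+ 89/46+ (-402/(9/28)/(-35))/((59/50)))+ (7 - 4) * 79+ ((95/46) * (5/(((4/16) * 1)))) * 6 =18558893/88205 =210.41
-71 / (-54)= 71 / 54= 1.31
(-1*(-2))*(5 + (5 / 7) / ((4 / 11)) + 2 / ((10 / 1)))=1003 / 70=14.33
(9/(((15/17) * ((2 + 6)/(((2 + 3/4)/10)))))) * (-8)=-561/200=-2.80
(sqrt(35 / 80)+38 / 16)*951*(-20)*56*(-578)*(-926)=-1353944862480-142520511840*sqrt(7)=-1731018693534.28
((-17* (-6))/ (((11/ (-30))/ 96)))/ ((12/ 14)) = -342720/ 11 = -31156.36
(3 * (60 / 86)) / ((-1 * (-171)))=10 / 817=0.01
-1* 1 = -1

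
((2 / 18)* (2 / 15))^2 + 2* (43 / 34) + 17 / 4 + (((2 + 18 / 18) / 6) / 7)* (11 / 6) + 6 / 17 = 15752951 / 2168775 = 7.26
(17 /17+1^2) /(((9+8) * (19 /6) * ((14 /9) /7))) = 54 /323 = 0.17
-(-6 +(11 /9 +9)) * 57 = -722 /3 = -240.67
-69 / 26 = -2.65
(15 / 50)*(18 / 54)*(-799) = -799 / 10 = -79.90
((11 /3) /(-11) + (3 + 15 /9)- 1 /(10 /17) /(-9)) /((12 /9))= 407 /120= 3.39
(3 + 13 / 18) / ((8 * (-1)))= -67 / 144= -0.47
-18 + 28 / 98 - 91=-761 / 7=-108.71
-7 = -7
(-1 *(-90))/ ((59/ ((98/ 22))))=4410/ 649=6.80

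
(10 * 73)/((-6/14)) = -5110/3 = -1703.33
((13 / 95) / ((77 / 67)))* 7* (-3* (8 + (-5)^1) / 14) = -7839 / 14630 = -0.54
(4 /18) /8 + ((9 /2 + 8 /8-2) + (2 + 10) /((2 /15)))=3367 /36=93.53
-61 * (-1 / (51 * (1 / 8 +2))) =488 / 867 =0.56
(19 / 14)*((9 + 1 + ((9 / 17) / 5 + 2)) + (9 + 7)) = 45391 / 1190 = 38.14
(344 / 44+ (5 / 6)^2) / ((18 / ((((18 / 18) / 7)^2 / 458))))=3371 / 159966576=0.00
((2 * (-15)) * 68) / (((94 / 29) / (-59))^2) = -1493035710 / 2209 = -675887.60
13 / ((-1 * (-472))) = 13 / 472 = 0.03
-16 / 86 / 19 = -8 / 817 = -0.01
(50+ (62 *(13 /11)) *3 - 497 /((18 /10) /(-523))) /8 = 14322917 /792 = 18084.49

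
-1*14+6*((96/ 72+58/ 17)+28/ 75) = 7102/ 425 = 16.71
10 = 10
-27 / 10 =-2.70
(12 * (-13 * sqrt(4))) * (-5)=1560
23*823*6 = 113574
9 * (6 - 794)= -7092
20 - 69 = -49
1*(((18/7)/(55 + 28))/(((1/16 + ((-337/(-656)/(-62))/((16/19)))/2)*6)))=3904512/43540721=0.09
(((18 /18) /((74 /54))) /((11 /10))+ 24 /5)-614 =-1238372 /2035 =-608.54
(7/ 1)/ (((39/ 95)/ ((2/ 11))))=1330/ 429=3.10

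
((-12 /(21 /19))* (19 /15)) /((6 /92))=-66424 /315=-210.87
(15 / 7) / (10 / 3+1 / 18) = 270 / 427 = 0.63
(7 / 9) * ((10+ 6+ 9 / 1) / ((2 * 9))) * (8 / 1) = 700 / 81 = 8.64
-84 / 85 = -0.99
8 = 8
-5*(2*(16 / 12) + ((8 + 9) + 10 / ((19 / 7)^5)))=-732970255 / 7428297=-98.67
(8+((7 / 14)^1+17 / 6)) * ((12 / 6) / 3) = 68 / 9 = 7.56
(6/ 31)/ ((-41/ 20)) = -120/ 1271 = -0.09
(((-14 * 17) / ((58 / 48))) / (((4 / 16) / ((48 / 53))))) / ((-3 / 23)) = 8408064 / 1537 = 5470.44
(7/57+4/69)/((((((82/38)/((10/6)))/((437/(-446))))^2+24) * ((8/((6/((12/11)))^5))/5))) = 22.09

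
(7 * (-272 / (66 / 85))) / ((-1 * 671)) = 80920 / 22143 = 3.65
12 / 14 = 0.86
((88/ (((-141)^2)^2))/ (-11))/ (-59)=8/ 23319995499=0.00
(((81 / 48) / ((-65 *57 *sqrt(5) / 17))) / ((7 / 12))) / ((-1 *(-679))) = -459 *sqrt(5) / 117399100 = -0.00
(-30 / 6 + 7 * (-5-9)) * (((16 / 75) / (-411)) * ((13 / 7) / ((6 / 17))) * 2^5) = 5827328 / 647325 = 9.00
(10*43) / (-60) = -43 / 6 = -7.17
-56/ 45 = -1.24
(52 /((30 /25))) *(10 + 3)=1690 /3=563.33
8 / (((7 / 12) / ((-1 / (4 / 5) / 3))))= -40 / 7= -5.71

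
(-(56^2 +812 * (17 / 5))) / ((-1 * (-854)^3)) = -1053 / 111220690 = -0.00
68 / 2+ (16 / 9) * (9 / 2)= 42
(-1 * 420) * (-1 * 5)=2100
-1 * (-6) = 6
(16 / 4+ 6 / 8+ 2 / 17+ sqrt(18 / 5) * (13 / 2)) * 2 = 331 / 34+ 39 * sqrt(10) / 5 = 34.40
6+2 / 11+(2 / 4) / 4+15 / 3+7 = 1611 / 88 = 18.31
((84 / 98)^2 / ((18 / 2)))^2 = 16 / 2401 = 0.01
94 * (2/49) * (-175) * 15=-70500/7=-10071.43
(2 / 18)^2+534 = 534.01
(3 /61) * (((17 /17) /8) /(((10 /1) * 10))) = 3 /48800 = 0.00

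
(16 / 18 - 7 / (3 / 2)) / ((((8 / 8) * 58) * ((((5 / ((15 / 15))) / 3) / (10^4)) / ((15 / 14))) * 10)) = -8500 / 203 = -41.87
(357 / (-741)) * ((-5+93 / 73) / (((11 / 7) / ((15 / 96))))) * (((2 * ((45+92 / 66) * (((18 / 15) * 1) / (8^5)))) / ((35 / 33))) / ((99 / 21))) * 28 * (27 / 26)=4097612799 / 1161738772480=0.00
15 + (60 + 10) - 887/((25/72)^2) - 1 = -4545708/625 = -7273.13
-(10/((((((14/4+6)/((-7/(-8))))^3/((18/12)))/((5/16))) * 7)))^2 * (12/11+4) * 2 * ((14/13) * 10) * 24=-9926634375/13778044893184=-0.00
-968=-968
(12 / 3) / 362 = 2 / 181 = 0.01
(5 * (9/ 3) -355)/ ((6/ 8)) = -1360/ 3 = -453.33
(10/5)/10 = 1/5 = 0.20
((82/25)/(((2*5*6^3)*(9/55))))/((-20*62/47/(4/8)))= -21197/120528000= -0.00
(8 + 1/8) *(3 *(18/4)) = 1755/16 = 109.69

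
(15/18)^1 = 5/6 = 0.83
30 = 30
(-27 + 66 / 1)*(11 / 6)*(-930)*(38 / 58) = -1263405 / 29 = -43565.69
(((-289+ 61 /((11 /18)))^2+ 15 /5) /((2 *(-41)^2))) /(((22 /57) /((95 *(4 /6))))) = 3908658910 /2237411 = 1746.96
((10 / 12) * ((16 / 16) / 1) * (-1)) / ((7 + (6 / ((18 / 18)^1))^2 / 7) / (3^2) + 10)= -21 / 286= -0.07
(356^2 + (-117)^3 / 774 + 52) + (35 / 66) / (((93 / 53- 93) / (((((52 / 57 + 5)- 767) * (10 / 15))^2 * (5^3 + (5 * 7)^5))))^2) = 41305609020660805734362515558449933089843 / 3546904002722712918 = 11645539036002481647083.00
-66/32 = -33/16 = -2.06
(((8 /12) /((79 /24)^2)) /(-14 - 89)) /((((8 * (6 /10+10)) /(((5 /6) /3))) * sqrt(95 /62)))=-40 * sqrt(5890) /1941968283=-0.00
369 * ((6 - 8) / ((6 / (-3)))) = 369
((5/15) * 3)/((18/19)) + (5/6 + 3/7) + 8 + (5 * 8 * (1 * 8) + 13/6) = 41893/126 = 332.48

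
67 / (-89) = -67 / 89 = -0.75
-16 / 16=-1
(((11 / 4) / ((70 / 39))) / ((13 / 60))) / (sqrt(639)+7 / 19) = -1881 / 461260+107217 * sqrt(71) / 3228820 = 0.28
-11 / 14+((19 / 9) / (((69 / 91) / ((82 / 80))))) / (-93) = -13201883 / 16170840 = -0.82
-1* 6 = -6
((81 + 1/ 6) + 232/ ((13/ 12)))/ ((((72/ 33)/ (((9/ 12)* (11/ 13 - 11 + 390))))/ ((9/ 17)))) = 110401335/ 5408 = 20414.45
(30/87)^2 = 100/841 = 0.12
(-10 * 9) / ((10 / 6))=-54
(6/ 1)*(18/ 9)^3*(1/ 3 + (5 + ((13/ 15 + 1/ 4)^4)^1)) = 89271121/ 270000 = 330.63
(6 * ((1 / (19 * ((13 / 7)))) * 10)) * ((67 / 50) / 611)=2814 / 754585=0.00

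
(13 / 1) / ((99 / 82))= 1066 / 99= 10.77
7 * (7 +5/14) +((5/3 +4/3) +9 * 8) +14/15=3823/30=127.43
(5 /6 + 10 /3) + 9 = 79 /6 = 13.17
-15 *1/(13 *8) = -15/104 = -0.14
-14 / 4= -7 / 2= -3.50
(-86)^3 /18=-318028 /9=-35336.44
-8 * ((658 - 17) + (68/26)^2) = -875880/169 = -5182.72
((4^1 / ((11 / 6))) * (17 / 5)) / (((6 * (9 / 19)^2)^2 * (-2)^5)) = -2215457 / 17321040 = -0.13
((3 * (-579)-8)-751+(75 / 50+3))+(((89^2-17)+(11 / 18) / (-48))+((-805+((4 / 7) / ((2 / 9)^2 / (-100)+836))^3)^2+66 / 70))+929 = 7828525177139329557094250848552482837668098586612609 / 11963500652289694026285984098707274866385011680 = 654367.43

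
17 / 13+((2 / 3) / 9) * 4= 563 / 351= 1.60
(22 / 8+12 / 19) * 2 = 6.76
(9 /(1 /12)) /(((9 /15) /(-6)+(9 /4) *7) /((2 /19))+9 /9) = 4320 /5987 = 0.72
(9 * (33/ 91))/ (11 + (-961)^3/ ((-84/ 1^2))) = 0.00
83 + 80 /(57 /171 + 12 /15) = 2611 /17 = 153.59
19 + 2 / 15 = 287 / 15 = 19.13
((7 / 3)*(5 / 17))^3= 42875 / 132651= 0.32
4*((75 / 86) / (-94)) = -75 / 2021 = -0.04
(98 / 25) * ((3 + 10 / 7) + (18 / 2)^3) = 71876 / 25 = 2875.04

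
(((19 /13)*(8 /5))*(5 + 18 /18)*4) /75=1216 /1625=0.75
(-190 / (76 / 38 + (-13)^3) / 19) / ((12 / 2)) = 1 / 1317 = 0.00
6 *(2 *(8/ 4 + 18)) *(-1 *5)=-1200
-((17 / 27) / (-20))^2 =-289 / 291600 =-0.00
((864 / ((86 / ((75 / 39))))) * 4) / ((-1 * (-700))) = 432 / 3913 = 0.11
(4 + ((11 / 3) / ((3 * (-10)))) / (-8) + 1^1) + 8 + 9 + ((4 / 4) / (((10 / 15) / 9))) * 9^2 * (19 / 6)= 2509031 / 720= 3484.77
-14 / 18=-7 / 9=-0.78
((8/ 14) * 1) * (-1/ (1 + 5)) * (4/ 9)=-8/ 189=-0.04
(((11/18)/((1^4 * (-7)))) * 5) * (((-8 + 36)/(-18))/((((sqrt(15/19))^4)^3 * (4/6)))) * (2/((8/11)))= 5692551601/492075000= 11.57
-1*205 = -205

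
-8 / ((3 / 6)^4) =-128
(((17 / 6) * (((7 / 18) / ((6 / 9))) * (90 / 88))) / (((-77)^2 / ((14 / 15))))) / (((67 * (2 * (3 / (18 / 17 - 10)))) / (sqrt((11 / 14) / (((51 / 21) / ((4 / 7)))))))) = -19 * sqrt(2618) / 382034268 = -0.00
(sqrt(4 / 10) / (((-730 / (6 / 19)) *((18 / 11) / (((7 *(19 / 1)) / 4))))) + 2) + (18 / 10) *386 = 3484 / 5 -77 *sqrt(10) / 43800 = 696.79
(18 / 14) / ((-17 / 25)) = -225 / 119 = -1.89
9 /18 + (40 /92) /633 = 0.50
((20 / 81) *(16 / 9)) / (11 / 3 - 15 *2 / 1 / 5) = -320 / 1701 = -0.19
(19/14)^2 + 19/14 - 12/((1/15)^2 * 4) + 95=-113053/196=-576.80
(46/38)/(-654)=-23/12426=-0.00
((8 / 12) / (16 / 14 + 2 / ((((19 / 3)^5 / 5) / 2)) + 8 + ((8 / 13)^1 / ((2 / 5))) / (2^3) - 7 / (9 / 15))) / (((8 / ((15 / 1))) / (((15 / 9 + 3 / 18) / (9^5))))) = -12392875495 / 743880516623532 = -0.00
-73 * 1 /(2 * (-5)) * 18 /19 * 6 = 3942 /95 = 41.49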